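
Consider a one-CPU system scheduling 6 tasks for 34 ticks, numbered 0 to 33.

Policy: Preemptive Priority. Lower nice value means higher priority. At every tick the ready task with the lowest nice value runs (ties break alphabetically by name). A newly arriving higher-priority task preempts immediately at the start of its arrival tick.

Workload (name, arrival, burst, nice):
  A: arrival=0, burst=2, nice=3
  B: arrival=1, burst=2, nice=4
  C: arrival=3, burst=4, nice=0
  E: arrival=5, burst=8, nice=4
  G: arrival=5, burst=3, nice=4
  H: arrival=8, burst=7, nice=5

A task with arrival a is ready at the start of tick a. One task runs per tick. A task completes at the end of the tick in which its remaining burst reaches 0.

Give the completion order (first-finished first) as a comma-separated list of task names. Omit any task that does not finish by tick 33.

t=0: ready={A} → run A
t=1: ready={A,B} → run A
t=2: ready={B} → run B
t=3: ready={B,C} → run C
t=4: ready={B,C} → run C
t=5: ready={B,C,E,G} → run C
t=6: ready={B,C,E,G} → run C
t=7: ready={B,E,G} → run B
t=8: ready={E,G,H} → run E
t=9: ready={E,G,H} → run E
t=10: ready={E,G,H} → run E
t=11: ready={E,G,H} → run E
t=12: ready={E,G,H} → run E
t=13: ready={E,G,H} → run E
t=14: ready={E,G,H} → run E
t=15: ready={E,G,H} → run E
t=16: ready={G,H} → run G
t=17: ready={G,H} → run G
t=18: ready={G,H} → run G
t=19: ready={H} → run H
t=20: ready={H} → run H
t=21: ready={H} → run H
t=22: ready={H} → run H
t=23: ready={H} → run H
t=24: ready={H} → run H
t=25: ready={H} → run H
t=26: (idle)
t=27: (idle)
t=28: (idle)
t=29: (idle)
t=30: (idle)
t=31: (idle)
t=32: (idle)
t=33: (idle)

completion order = A, C, B, E, G, H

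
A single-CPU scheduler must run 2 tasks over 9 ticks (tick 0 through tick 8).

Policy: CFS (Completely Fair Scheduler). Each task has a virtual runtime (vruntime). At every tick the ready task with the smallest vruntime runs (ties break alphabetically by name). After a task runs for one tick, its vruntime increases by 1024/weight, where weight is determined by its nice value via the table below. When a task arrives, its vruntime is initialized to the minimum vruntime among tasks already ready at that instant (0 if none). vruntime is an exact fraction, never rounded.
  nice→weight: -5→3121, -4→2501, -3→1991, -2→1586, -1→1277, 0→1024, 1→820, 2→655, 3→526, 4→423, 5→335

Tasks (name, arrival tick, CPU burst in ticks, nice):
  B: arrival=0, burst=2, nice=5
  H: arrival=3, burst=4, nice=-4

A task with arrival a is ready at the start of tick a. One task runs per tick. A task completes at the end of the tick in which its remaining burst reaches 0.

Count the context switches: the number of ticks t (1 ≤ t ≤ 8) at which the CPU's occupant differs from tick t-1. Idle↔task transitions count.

context switches = 3

t=0: vr[B=0] → run B
t=1: vr[B=1024/335] → run B
t=2: (idle)
t=3: vr[H=0] → run H
t=4: vr[H=1024/2501] → run H
t=5: vr[H=2048/2501] → run H
t=6: vr[H=3072/2501] → run H
t=7: (idle)
t=8: (idle)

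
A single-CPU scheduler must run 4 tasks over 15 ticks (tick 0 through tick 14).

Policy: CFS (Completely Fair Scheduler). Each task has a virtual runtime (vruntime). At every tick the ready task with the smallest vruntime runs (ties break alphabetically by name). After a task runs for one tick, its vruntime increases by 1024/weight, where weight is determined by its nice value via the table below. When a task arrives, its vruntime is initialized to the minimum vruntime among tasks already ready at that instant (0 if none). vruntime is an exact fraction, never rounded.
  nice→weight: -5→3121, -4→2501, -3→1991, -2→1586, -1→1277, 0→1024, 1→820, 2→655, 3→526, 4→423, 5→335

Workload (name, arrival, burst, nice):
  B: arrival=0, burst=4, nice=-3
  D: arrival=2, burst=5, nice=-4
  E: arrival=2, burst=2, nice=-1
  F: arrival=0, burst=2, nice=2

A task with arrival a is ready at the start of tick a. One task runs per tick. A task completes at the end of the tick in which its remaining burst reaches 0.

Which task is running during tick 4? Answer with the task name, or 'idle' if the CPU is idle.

t=0: vr[B=0 F=0] → run B
t=1: vr[B=1024/1991 F=0] → run F
t=2: vr[B=1024/1991 D=1024/1991 E=1024/1991 F=1024/655] → run B
t=3: vr[B=2048/1991 D=1024/1991 E=1024/1991 F=1024/655] → run D
t=4: vr[B=2048/1991 D=4599808/4979491 E=1024/1991 F=1024/655] → run E
t=5: vr[B=2048/1991 D=4599808/4979491 E=3346432/2542507 F=1024/655] → run D
t=6: vr[B=2048/1991 D=6638592/4979491 E=3346432/2542507 F=1024/655] → run B
t=7: vr[B=3072/1991 D=6638592/4979491 E=3346432/2542507 F=1024/655] → run E
t=8: vr[B=3072/1991 D=6638592/4979491 F=1024/655] → run D
t=9: vr[B=3072/1991 D=8677376/4979491 F=1024/655] → run B
t=10: vr[D=8677376/4979491 F=1024/655] → run F
t=11: vr[D=8677376/4979491] → run D
t=12: vr[D=10716160/4979491] → run D
t=13: (idle)
t=14: (idle)

running at tick 4 = E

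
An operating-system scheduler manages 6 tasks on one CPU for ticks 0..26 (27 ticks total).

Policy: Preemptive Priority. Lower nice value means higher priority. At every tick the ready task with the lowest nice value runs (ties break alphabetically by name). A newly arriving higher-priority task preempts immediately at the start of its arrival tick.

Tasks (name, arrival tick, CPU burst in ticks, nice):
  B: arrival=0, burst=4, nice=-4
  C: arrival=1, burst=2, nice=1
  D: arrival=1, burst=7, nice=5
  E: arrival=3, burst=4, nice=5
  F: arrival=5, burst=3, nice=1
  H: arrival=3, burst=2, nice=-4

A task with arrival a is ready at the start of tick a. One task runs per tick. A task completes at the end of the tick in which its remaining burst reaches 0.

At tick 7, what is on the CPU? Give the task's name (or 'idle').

t=0: ready={B} → run B
t=1: ready={B,C,D} → run B
t=2: ready={B,C,D} → run B
t=3: ready={B,C,D,E,H} → run B
t=4: ready={C,D,E,H} → run H
t=5: ready={C,D,E,F,H} → run H
t=6: ready={C,D,E,F} → run C
t=7: ready={C,D,E,F} → run C
t=8: ready={D,E,F} → run F
t=9: ready={D,E,F} → run F
t=10: ready={D,E,F} → run F
t=11: ready={D,E} → run D
t=12: ready={D,E} → run D
t=13: ready={D,E} → run D
t=14: ready={D,E} → run D
t=15: ready={D,E} → run D
t=16: ready={D,E} → run D
t=17: ready={D,E} → run D
t=18: ready={E} → run E
t=19: ready={E} → run E
t=20: ready={E} → run E
t=21: ready={E} → run E
t=22: (idle)
t=23: (idle)
t=24: (idle)
t=25: (idle)
t=26: (idle)

running at tick 7 = C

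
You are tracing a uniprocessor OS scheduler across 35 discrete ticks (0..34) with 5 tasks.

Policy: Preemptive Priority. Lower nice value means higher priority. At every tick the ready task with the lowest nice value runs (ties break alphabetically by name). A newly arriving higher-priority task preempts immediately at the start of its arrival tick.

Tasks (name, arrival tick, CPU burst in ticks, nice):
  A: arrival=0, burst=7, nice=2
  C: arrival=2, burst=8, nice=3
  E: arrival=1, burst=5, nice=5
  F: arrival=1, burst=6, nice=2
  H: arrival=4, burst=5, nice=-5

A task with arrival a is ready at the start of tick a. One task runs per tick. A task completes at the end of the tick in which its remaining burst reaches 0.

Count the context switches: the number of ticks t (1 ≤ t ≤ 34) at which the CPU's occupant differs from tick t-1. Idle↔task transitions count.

context switches = 6

t=0: ready={A} → run A
t=1: ready={A,E,F} → run A
t=2: ready={A,C,E,F} → run A
t=3: ready={A,C,E,F} → run A
t=4: ready={A,C,E,F,H} → run H
t=5: ready={A,C,E,F,H} → run H
t=6: ready={A,C,E,F,H} → run H
t=7: ready={A,C,E,F,H} → run H
t=8: ready={A,C,E,F,H} → run H
t=9: ready={A,C,E,F} → run A
t=10: ready={A,C,E,F} → run A
t=11: ready={A,C,E,F} → run A
t=12: ready={C,E,F} → run F
t=13: ready={C,E,F} → run F
t=14: ready={C,E,F} → run F
t=15: ready={C,E,F} → run F
t=16: ready={C,E,F} → run F
t=17: ready={C,E,F} → run F
t=18: ready={C,E} → run C
t=19: ready={C,E} → run C
t=20: ready={C,E} → run C
t=21: ready={C,E} → run C
t=22: ready={C,E} → run C
t=23: ready={C,E} → run C
t=24: ready={C,E} → run C
t=25: ready={C,E} → run C
t=26: ready={E} → run E
t=27: ready={E} → run E
t=28: ready={E} → run E
t=29: ready={E} → run E
t=30: ready={E} → run E
t=31: (idle)
t=32: (idle)
t=33: (idle)
t=34: (idle)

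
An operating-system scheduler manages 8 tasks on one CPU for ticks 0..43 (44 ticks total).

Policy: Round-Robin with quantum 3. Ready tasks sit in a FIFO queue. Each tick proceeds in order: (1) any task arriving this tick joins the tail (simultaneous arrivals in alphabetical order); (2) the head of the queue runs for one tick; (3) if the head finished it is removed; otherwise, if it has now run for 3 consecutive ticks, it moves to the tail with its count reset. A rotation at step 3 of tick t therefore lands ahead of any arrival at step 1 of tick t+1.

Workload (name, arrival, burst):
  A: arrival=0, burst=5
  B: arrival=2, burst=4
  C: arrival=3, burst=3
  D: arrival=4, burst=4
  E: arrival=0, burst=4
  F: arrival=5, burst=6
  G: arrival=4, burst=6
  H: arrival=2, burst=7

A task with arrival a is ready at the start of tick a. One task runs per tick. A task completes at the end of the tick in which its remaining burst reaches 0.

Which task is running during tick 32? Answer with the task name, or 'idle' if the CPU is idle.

t=0: queue=[A,E] q_used=0 → run A
t=1: queue=[A,E] q_used=1 → run A
t=2: queue=[A,E,B,H] q_used=2 → run A
t=3: queue=[E,B,H,A,C] q_used=0 → run E
t=4: queue=[E,B,H,A,C,D,G] q_used=1 → run E
t=5: queue=[E,B,H,A,C,D,G,F] q_used=2 → run E
t=6: queue=[B,H,A,C,D,G,F,E] q_used=0 → run B
t=7: queue=[B,H,A,C,D,G,F,E] q_used=1 → run B
t=8: queue=[B,H,A,C,D,G,F,E] q_used=2 → run B
t=9: queue=[H,A,C,D,G,F,E,B] q_used=0 → run H
t=10: queue=[H,A,C,D,G,F,E,B] q_used=1 → run H
t=11: queue=[H,A,C,D,G,F,E,B] q_used=2 → run H
t=12: queue=[A,C,D,G,F,E,B,H] q_used=0 → run A
t=13: queue=[A,C,D,G,F,E,B,H] q_used=1 → run A
t=14: queue=[C,D,G,F,E,B,H] q_used=0 → run C
t=15: queue=[C,D,G,F,E,B,H] q_used=1 → run C
t=16: queue=[C,D,G,F,E,B,H] q_used=2 → run C
t=17: queue=[D,G,F,E,B,H] q_used=0 → run D
t=18: queue=[D,G,F,E,B,H] q_used=1 → run D
t=19: queue=[D,G,F,E,B,H] q_used=2 → run D
t=20: queue=[G,F,E,B,H,D] q_used=0 → run G
t=21: queue=[G,F,E,B,H,D] q_used=1 → run G
t=22: queue=[G,F,E,B,H,D] q_used=2 → run G
t=23: queue=[F,E,B,H,D,G] q_used=0 → run F
t=24: queue=[F,E,B,H,D,G] q_used=1 → run F
t=25: queue=[F,E,B,H,D,G] q_used=2 → run F
t=26: queue=[E,B,H,D,G,F] q_used=0 → run E
t=27: queue=[B,H,D,G,F] q_used=0 → run B
t=28: queue=[H,D,G,F] q_used=0 → run H
t=29: queue=[H,D,G,F] q_used=1 → run H
t=30: queue=[H,D,G,F] q_used=2 → run H
t=31: queue=[D,G,F,H] q_used=0 → run D
t=32: queue=[G,F,H] q_used=0 → run G
t=33: queue=[G,F,H] q_used=1 → run G
t=34: queue=[G,F,H] q_used=2 → run G
t=35: queue=[F,H] q_used=0 → run F
t=36: queue=[F,H] q_used=1 → run F
t=37: queue=[F,H] q_used=2 → run F
t=38: queue=[H] q_used=0 → run H
t=39: (idle)
t=40: (idle)
t=41: (idle)
t=42: (idle)
t=43: (idle)

running at tick 32 = G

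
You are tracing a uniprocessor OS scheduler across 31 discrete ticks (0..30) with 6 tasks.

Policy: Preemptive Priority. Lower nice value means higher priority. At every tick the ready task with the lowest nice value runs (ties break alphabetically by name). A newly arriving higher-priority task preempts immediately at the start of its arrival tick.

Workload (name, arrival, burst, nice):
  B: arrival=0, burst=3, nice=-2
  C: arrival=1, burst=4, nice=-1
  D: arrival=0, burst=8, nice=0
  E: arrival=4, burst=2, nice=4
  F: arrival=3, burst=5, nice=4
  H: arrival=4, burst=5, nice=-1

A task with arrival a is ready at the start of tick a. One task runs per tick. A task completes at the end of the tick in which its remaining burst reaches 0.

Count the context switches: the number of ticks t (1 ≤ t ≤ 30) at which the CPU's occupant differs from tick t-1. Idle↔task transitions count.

context switches = 6

t=0: ready={B,D} → run B
t=1: ready={B,C,D} → run B
t=2: ready={B,C,D} → run B
t=3: ready={C,D,F} → run C
t=4: ready={C,D,E,F,H} → run C
t=5: ready={C,D,E,F,H} → run C
t=6: ready={C,D,E,F,H} → run C
t=7: ready={D,E,F,H} → run H
t=8: ready={D,E,F,H} → run H
t=9: ready={D,E,F,H} → run H
t=10: ready={D,E,F,H} → run H
t=11: ready={D,E,F,H} → run H
t=12: ready={D,E,F} → run D
t=13: ready={D,E,F} → run D
t=14: ready={D,E,F} → run D
t=15: ready={D,E,F} → run D
t=16: ready={D,E,F} → run D
t=17: ready={D,E,F} → run D
t=18: ready={D,E,F} → run D
t=19: ready={D,E,F} → run D
t=20: ready={E,F} → run E
t=21: ready={E,F} → run E
t=22: ready={F} → run F
t=23: ready={F} → run F
t=24: ready={F} → run F
t=25: ready={F} → run F
t=26: ready={F} → run F
t=27: (idle)
t=28: (idle)
t=29: (idle)
t=30: (idle)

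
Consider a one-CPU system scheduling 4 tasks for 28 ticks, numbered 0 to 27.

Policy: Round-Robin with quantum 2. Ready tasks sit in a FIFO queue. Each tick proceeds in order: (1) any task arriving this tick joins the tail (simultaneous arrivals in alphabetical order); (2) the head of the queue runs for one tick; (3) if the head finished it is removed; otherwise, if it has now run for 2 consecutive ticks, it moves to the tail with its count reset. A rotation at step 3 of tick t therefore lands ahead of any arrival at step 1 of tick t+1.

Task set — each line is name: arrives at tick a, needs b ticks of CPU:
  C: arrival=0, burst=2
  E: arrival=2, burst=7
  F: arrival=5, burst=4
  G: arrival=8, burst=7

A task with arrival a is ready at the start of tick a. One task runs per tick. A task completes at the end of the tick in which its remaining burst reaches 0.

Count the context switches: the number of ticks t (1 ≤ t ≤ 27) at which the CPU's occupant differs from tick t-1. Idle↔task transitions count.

t=0: queue=[C] q_used=0 → run C
t=1: queue=[C] q_used=1 → run C
t=2: queue=[E] q_used=0 → run E
t=3: queue=[E] q_used=1 → run E
t=4: queue=[E] q_used=0 → run E
t=5: queue=[E,F] q_used=1 → run E
t=6: queue=[F,E] q_used=0 → run F
t=7: queue=[F,E] q_used=1 → run F
t=8: queue=[E,F,G] q_used=0 → run E
t=9: queue=[E,F,G] q_used=1 → run E
t=10: queue=[F,G,E] q_used=0 → run F
t=11: queue=[F,G,E] q_used=1 → run F
t=12: queue=[G,E] q_used=0 → run G
t=13: queue=[G,E] q_used=1 → run G
t=14: queue=[E,G] q_used=0 → run E
t=15: queue=[G] q_used=0 → run G
t=16: queue=[G] q_used=1 → run G
t=17: queue=[G] q_used=0 → run G
t=18: queue=[G] q_used=1 → run G
t=19: queue=[G] q_used=0 → run G
t=20: (idle)
t=21: (idle)
t=22: (idle)
t=23: (idle)
t=24: (idle)
t=25: (idle)
t=26: (idle)
t=27: (idle)

context switches = 8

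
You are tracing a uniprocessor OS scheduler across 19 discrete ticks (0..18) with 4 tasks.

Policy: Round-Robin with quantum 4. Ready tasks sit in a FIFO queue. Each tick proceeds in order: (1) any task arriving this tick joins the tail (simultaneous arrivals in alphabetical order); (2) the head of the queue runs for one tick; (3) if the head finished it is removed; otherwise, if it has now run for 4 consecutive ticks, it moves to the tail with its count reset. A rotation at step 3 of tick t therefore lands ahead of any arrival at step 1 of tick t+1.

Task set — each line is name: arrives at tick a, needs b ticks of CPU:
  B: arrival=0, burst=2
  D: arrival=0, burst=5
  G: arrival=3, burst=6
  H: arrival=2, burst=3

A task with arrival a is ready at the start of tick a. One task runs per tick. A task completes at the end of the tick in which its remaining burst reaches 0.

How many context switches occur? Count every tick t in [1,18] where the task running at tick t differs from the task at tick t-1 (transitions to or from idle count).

context switches = 6

t=0: queue=[B,D] q_used=0 → run B
t=1: queue=[B,D] q_used=1 → run B
t=2: queue=[D,H] q_used=0 → run D
t=3: queue=[D,H,G] q_used=1 → run D
t=4: queue=[D,H,G] q_used=2 → run D
t=5: queue=[D,H,G] q_used=3 → run D
t=6: queue=[H,G,D] q_used=0 → run H
t=7: queue=[H,G,D] q_used=1 → run H
t=8: queue=[H,G,D] q_used=2 → run H
t=9: queue=[G,D] q_used=0 → run G
t=10: queue=[G,D] q_used=1 → run G
t=11: queue=[G,D] q_used=2 → run G
t=12: queue=[G,D] q_used=3 → run G
t=13: queue=[D,G] q_used=0 → run D
t=14: queue=[G] q_used=0 → run G
t=15: queue=[G] q_used=1 → run G
t=16: (idle)
t=17: (idle)
t=18: (idle)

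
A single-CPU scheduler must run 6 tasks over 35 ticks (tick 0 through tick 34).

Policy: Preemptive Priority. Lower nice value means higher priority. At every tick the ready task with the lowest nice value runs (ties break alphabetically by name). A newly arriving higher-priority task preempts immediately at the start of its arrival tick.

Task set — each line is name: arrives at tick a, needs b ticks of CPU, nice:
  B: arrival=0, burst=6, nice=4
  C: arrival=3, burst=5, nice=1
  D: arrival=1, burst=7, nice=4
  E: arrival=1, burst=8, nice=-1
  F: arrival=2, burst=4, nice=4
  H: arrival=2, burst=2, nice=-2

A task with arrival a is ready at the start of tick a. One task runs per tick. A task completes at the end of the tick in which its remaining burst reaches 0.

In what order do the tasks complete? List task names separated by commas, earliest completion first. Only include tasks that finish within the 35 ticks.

t=0: ready={B} → run B
t=1: ready={B,D,E} → run E
t=2: ready={B,D,E,F,H} → run H
t=3: ready={B,C,D,E,F,H} → run H
t=4: ready={B,C,D,E,F} → run E
t=5: ready={B,C,D,E,F} → run E
t=6: ready={B,C,D,E,F} → run E
t=7: ready={B,C,D,E,F} → run E
t=8: ready={B,C,D,E,F} → run E
t=9: ready={B,C,D,E,F} → run E
t=10: ready={B,C,D,E,F} → run E
t=11: ready={B,C,D,F} → run C
t=12: ready={B,C,D,F} → run C
t=13: ready={B,C,D,F} → run C
t=14: ready={B,C,D,F} → run C
t=15: ready={B,C,D,F} → run C
t=16: ready={B,D,F} → run B
t=17: ready={B,D,F} → run B
t=18: ready={B,D,F} → run B
t=19: ready={B,D,F} → run B
t=20: ready={B,D,F} → run B
t=21: ready={D,F} → run D
t=22: ready={D,F} → run D
t=23: ready={D,F} → run D
t=24: ready={D,F} → run D
t=25: ready={D,F} → run D
t=26: ready={D,F} → run D
t=27: ready={D,F} → run D
t=28: ready={F} → run F
t=29: ready={F} → run F
t=30: ready={F} → run F
t=31: ready={F} → run F
t=32: (idle)
t=33: (idle)
t=34: (idle)

completion order = H, E, C, B, D, F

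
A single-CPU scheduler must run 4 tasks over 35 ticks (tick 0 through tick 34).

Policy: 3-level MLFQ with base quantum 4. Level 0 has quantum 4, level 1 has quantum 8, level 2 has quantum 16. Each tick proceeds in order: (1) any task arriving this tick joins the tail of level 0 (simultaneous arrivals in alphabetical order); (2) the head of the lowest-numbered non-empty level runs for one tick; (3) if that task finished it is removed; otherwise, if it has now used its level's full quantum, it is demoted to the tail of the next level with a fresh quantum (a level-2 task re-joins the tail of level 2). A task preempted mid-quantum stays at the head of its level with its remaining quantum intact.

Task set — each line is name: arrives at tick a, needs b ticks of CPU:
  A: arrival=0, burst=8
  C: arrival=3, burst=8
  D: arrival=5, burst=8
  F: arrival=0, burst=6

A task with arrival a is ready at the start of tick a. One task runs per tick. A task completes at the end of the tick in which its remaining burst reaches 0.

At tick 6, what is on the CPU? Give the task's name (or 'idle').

t=0: L0/L1/L2 = AF/-/- → run A
t=1: L0/L1/L2 = AF/-/- → run A
t=2: L0/L1/L2 = AF/-/- → run A
t=3: L0/L1/L2 = AFC/-/- → run A
t=4: L0/L1/L2 = FC/A/- → run F
t=5: L0/L1/L2 = FCD/A/- → run F
t=6: L0/L1/L2 = FCD/A/- → run F
t=7: L0/L1/L2 = FCD/A/- → run F
t=8: L0/L1/L2 = CD/AF/- → run C
t=9: L0/L1/L2 = CD/AF/- → run C
t=10: L0/L1/L2 = CD/AF/- → run C
t=11: L0/L1/L2 = CD/AF/- → run C
t=12: L0/L1/L2 = D/AFC/- → run D
t=13: L0/L1/L2 = D/AFC/- → run D
t=14: L0/L1/L2 = D/AFC/- → run D
t=15: L0/L1/L2 = D/AFC/- → run D
t=16: L0/L1/L2 = -/AFCD/- → run A
t=17: L0/L1/L2 = -/AFCD/- → run A
t=18: L0/L1/L2 = -/AFCD/- → run A
t=19: L0/L1/L2 = -/AFCD/- → run A
t=20: L0/L1/L2 = -/FCD/- → run F
t=21: L0/L1/L2 = -/FCD/- → run F
t=22: L0/L1/L2 = -/CD/- → run C
t=23: L0/L1/L2 = -/CD/- → run C
t=24: L0/L1/L2 = -/CD/- → run C
t=25: L0/L1/L2 = -/CD/- → run C
t=26: L0/L1/L2 = -/D/- → run D
t=27: L0/L1/L2 = -/D/- → run D
t=28: L0/L1/L2 = -/D/- → run D
t=29: L0/L1/L2 = -/D/- → run D
t=30: (idle)
t=31: (idle)
t=32: (idle)
t=33: (idle)
t=34: (idle)

running at tick 6 = F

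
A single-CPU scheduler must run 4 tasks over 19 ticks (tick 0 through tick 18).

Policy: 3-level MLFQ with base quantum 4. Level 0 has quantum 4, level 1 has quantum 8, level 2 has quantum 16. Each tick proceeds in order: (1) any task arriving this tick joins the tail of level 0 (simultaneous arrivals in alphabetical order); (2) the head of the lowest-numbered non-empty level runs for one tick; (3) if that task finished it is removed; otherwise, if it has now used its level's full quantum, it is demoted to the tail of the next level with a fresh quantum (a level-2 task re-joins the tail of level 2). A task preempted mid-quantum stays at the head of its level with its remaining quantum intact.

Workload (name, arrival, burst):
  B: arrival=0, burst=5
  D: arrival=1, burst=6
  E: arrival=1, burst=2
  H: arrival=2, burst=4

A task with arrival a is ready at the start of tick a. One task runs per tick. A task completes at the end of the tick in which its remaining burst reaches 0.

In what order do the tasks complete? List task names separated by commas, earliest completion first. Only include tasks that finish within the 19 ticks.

t=0: L0/L1/L2 = B/-/- → run B
t=1: L0/L1/L2 = BDE/-/- → run B
t=2: L0/L1/L2 = BDEH/-/- → run B
t=3: L0/L1/L2 = BDEH/-/- → run B
t=4: L0/L1/L2 = DEH/B/- → run D
t=5: L0/L1/L2 = DEH/B/- → run D
t=6: L0/L1/L2 = DEH/B/- → run D
t=7: L0/L1/L2 = DEH/B/- → run D
t=8: L0/L1/L2 = EH/BD/- → run E
t=9: L0/L1/L2 = EH/BD/- → run E
t=10: L0/L1/L2 = H/BD/- → run H
t=11: L0/L1/L2 = H/BD/- → run H
t=12: L0/L1/L2 = H/BD/- → run H
t=13: L0/L1/L2 = H/BD/- → run H
t=14: L0/L1/L2 = -/BD/- → run B
t=15: L0/L1/L2 = -/D/- → run D
t=16: L0/L1/L2 = -/D/- → run D
t=17: (idle)
t=18: (idle)

completion order = E, H, B, D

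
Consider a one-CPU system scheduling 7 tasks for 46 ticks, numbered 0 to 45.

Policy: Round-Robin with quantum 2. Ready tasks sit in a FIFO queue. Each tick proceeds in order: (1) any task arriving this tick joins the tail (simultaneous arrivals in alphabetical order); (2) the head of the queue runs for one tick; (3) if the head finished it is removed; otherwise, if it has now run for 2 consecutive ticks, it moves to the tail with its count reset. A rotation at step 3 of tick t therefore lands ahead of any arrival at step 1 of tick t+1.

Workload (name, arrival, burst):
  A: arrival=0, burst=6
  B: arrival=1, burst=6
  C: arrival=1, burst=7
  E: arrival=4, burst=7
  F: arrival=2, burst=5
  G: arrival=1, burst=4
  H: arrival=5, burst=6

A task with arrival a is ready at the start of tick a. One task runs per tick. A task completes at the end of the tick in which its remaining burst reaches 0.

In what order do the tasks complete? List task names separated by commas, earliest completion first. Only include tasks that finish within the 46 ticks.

t=0: queue=[A] q_used=0 → run A
t=1: queue=[A,B,C,G] q_used=1 → run A
t=2: queue=[B,C,G,A,F] q_used=0 → run B
t=3: queue=[B,C,G,A,F] q_used=1 → run B
t=4: queue=[C,G,A,F,B,E] q_used=0 → run C
t=5: queue=[C,G,A,F,B,E,H] q_used=1 → run C
t=6: queue=[G,A,F,B,E,H,C] q_used=0 → run G
t=7: queue=[G,A,F,B,E,H,C] q_used=1 → run G
t=8: queue=[A,F,B,E,H,C,G] q_used=0 → run A
t=9: queue=[A,F,B,E,H,C,G] q_used=1 → run A
t=10: queue=[F,B,E,H,C,G,A] q_used=0 → run F
t=11: queue=[F,B,E,H,C,G,A] q_used=1 → run F
t=12: queue=[B,E,H,C,G,A,F] q_used=0 → run B
t=13: queue=[B,E,H,C,G,A,F] q_used=1 → run B
t=14: queue=[E,H,C,G,A,F,B] q_used=0 → run E
t=15: queue=[E,H,C,G,A,F,B] q_used=1 → run E
t=16: queue=[H,C,G,A,F,B,E] q_used=0 → run H
t=17: queue=[H,C,G,A,F,B,E] q_used=1 → run H
t=18: queue=[C,G,A,F,B,E,H] q_used=0 → run C
t=19: queue=[C,G,A,F,B,E,H] q_used=1 → run C
t=20: queue=[G,A,F,B,E,H,C] q_used=0 → run G
t=21: queue=[G,A,F,B,E,H,C] q_used=1 → run G
t=22: queue=[A,F,B,E,H,C] q_used=0 → run A
t=23: queue=[A,F,B,E,H,C] q_used=1 → run A
t=24: queue=[F,B,E,H,C] q_used=0 → run F
t=25: queue=[F,B,E,H,C] q_used=1 → run F
t=26: queue=[B,E,H,C,F] q_used=0 → run B
t=27: queue=[B,E,H,C,F] q_used=1 → run B
t=28: queue=[E,H,C,F] q_used=0 → run E
t=29: queue=[E,H,C,F] q_used=1 → run E
t=30: queue=[H,C,F,E] q_used=0 → run H
t=31: queue=[H,C,F,E] q_used=1 → run H
t=32: queue=[C,F,E,H] q_used=0 → run C
t=33: queue=[C,F,E,H] q_used=1 → run C
t=34: queue=[F,E,H,C] q_used=0 → run F
t=35: queue=[E,H,C] q_used=0 → run E
t=36: queue=[E,H,C] q_used=1 → run E
t=37: queue=[H,C,E] q_used=0 → run H
t=38: queue=[H,C,E] q_used=1 → run H
t=39: queue=[C,E] q_used=0 → run C
t=40: queue=[E] q_used=0 → run E
t=41: (idle)
t=42: (idle)
t=43: (idle)
t=44: (idle)
t=45: (idle)

completion order = G, A, B, F, H, C, E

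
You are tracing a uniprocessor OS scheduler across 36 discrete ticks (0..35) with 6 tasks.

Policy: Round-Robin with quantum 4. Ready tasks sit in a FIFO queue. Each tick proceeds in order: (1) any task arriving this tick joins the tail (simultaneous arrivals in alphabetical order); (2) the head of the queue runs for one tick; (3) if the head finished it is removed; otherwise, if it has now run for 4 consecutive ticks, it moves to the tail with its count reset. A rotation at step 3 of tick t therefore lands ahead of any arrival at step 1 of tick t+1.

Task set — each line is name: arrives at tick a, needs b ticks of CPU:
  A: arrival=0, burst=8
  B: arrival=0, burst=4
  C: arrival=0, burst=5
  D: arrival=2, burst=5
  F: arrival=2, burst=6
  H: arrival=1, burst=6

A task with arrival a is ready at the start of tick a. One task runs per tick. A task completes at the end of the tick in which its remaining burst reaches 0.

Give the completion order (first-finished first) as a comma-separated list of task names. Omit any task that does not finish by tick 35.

t=0: queue=[A,B,C] q_used=0 → run A
t=1: queue=[A,B,C,H] q_used=1 → run A
t=2: queue=[A,B,C,H,D,F] q_used=2 → run A
t=3: queue=[A,B,C,H,D,F] q_used=3 → run A
t=4: queue=[B,C,H,D,F,A] q_used=0 → run B
t=5: queue=[B,C,H,D,F,A] q_used=1 → run B
t=6: queue=[B,C,H,D,F,A] q_used=2 → run B
t=7: queue=[B,C,H,D,F,A] q_used=3 → run B
t=8: queue=[C,H,D,F,A] q_used=0 → run C
t=9: queue=[C,H,D,F,A] q_used=1 → run C
t=10: queue=[C,H,D,F,A] q_used=2 → run C
t=11: queue=[C,H,D,F,A] q_used=3 → run C
t=12: queue=[H,D,F,A,C] q_used=0 → run H
t=13: queue=[H,D,F,A,C] q_used=1 → run H
t=14: queue=[H,D,F,A,C] q_used=2 → run H
t=15: queue=[H,D,F,A,C] q_used=3 → run H
t=16: queue=[D,F,A,C,H] q_used=0 → run D
t=17: queue=[D,F,A,C,H] q_used=1 → run D
t=18: queue=[D,F,A,C,H] q_used=2 → run D
t=19: queue=[D,F,A,C,H] q_used=3 → run D
t=20: queue=[F,A,C,H,D] q_used=0 → run F
t=21: queue=[F,A,C,H,D] q_used=1 → run F
t=22: queue=[F,A,C,H,D] q_used=2 → run F
t=23: queue=[F,A,C,H,D] q_used=3 → run F
t=24: queue=[A,C,H,D,F] q_used=0 → run A
t=25: queue=[A,C,H,D,F] q_used=1 → run A
t=26: queue=[A,C,H,D,F] q_used=2 → run A
t=27: queue=[A,C,H,D,F] q_used=3 → run A
t=28: queue=[C,H,D,F] q_used=0 → run C
t=29: queue=[H,D,F] q_used=0 → run H
t=30: queue=[H,D,F] q_used=1 → run H
t=31: queue=[D,F] q_used=0 → run D
t=32: queue=[F] q_used=0 → run F
t=33: queue=[F] q_used=1 → run F
t=34: (idle)
t=35: (idle)

completion order = B, A, C, H, D, F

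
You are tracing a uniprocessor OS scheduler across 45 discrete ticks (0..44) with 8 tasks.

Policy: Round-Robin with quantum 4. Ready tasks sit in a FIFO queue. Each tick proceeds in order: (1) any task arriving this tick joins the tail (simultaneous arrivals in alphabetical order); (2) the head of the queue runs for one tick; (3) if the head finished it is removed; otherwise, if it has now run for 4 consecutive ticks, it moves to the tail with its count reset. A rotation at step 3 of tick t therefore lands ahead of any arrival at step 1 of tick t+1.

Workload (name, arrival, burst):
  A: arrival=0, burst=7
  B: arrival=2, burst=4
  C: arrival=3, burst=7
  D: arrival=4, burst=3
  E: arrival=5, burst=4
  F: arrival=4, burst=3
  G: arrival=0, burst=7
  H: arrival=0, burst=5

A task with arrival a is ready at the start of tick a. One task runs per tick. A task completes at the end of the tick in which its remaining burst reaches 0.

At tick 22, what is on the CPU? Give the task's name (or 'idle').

running at tick 22 = A

t=0: queue=[A,G,H] q_used=0 → run A
t=1: queue=[A,G,H] q_used=1 → run A
t=2: queue=[A,G,H,B] q_used=2 → run A
t=3: queue=[A,G,H,B,C] q_used=3 → run A
t=4: queue=[G,H,B,C,A,D,F] q_used=0 → run G
t=5: queue=[G,H,B,C,A,D,F,E] q_used=1 → run G
t=6: queue=[G,H,B,C,A,D,F,E] q_used=2 → run G
t=7: queue=[G,H,B,C,A,D,F,E] q_used=3 → run G
t=8: queue=[H,B,C,A,D,F,E,G] q_used=0 → run H
t=9: queue=[H,B,C,A,D,F,E,G] q_used=1 → run H
t=10: queue=[H,B,C,A,D,F,E,G] q_used=2 → run H
t=11: queue=[H,B,C,A,D,F,E,G] q_used=3 → run H
t=12: queue=[B,C,A,D,F,E,G,H] q_used=0 → run B
t=13: queue=[B,C,A,D,F,E,G,H] q_used=1 → run B
t=14: queue=[B,C,A,D,F,E,G,H] q_used=2 → run B
t=15: queue=[B,C,A,D,F,E,G,H] q_used=3 → run B
t=16: queue=[C,A,D,F,E,G,H] q_used=0 → run C
t=17: queue=[C,A,D,F,E,G,H] q_used=1 → run C
t=18: queue=[C,A,D,F,E,G,H] q_used=2 → run C
t=19: queue=[C,A,D,F,E,G,H] q_used=3 → run C
t=20: queue=[A,D,F,E,G,H,C] q_used=0 → run A
t=21: queue=[A,D,F,E,G,H,C] q_used=1 → run A
t=22: queue=[A,D,F,E,G,H,C] q_used=2 → run A
t=23: queue=[D,F,E,G,H,C] q_used=0 → run D
t=24: queue=[D,F,E,G,H,C] q_used=1 → run D
t=25: queue=[D,F,E,G,H,C] q_used=2 → run D
t=26: queue=[F,E,G,H,C] q_used=0 → run F
t=27: queue=[F,E,G,H,C] q_used=1 → run F
t=28: queue=[F,E,G,H,C] q_used=2 → run F
t=29: queue=[E,G,H,C] q_used=0 → run E
t=30: queue=[E,G,H,C] q_used=1 → run E
t=31: queue=[E,G,H,C] q_used=2 → run E
t=32: queue=[E,G,H,C] q_used=3 → run E
t=33: queue=[G,H,C] q_used=0 → run G
t=34: queue=[G,H,C] q_used=1 → run G
t=35: queue=[G,H,C] q_used=2 → run G
t=36: queue=[H,C] q_used=0 → run H
t=37: queue=[C] q_used=0 → run C
t=38: queue=[C] q_used=1 → run C
t=39: queue=[C] q_used=2 → run C
t=40: (idle)
t=41: (idle)
t=42: (idle)
t=43: (idle)
t=44: (idle)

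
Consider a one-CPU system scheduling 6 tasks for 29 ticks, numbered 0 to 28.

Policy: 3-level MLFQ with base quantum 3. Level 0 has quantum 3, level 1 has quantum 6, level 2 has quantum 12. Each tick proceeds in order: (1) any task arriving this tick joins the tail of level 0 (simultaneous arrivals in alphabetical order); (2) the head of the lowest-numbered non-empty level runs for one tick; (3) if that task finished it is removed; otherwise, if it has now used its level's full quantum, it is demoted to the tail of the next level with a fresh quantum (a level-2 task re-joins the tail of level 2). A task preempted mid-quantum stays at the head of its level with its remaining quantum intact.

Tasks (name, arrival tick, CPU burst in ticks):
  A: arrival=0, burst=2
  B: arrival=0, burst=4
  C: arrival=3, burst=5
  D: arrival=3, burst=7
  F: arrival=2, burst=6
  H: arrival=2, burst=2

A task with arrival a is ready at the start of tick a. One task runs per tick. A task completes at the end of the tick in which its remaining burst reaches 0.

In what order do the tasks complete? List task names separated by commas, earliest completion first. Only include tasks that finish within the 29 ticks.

t=0: L0/L1/L2 = AB/-/- → run A
t=1: L0/L1/L2 = AB/-/- → run A
t=2: L0/L1/L2 = BFH/-/- → run B
t=3: L0/L1/L2 = BFHCD/-/- → run B
t=4: L0/L1/L2 = BFHCD/-/- → run B
t=5: L0/L1/L2 = FHCD/B/- → run F
t=6: L0/L1/L2 = FHCD/B/- → run F
t=7: L0/L1/L2 = FHCD/B/- → run F
t=8: L0/L1/L2 = HCD/BF/- → run H
t=9: L0/L1/L2 = HCD/BF/- → run H
t=10: L0/L1/L2 = CD/BF/- → run C
t=11: L0/L1/L2 = CD/BF/- → run C
t=12: L0/L1/L2 = CD/BF/- → run C
t=13: L0/L1/L2 = D/BFC/- → run D
t=14: L0/L1/L2 = D/BFC/- → run D
t=15: L0/L1/L2 = D/BFC/- → run D
t=16: L0/L1/L2 = -/BFCD/- → run B
t=17: L0/L1/L2 = -/FCD/- → run F
t=18: L0/L1/L2 = -/FCD/- → run F
t=19: L0/L1/L2 = -/FCD/- → run F
t=20: L0/L1/L2 = -/CD/- → run C
t=21: L0/L1/L2 = -/CD/- → run C
t=22: L0/L1/L2 = -/D/- → run D
t=23: L0/L1/L2 = -/D/- → run D
t=24: L0/L1/L2 = -/D/- → run D
t=25: L0/L1/L2 = -/D/- → run D
t=26: (idle)
t=27: (idle)
t=28: (idle)

completion order = A, H, B, F, C, D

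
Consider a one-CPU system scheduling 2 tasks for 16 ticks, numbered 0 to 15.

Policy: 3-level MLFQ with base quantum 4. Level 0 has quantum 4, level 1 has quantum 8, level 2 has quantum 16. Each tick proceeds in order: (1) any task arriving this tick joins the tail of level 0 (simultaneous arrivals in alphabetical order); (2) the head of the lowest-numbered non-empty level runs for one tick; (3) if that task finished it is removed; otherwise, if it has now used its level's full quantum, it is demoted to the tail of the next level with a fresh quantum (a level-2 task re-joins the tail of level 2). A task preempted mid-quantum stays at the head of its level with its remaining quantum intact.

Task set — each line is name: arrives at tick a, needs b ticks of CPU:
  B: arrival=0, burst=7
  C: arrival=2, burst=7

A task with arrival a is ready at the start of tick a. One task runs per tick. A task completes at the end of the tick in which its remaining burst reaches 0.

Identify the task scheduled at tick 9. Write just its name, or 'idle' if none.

running at tick 9 = B

t=0: L0/L1/L2 = B/-/- → run B
t=1: L0/L1/L2 = B/-/- → run B
t=2: L0/L1/L2 = BC/-/- → run B
t=3: L0/L1/L2 = BC/-/- → run B
t=4: L0/L1/L2 = C/B/- → run C
t=5: L0/L1/L2 = C/B/- → run C
t=6: L0/L1/L2 = C/B/- → run C
t=7: L0/L1/L2 = C/B/- → run C
t=8: L0/L1/L2 = -/BC/- → run B
t=9: L0/L1/L2 = -/BC/- → run B
t=10: L0/L1/L2 = -/BC/- → run B
t=11: L0/L1/L2 = -/C/- → run C
t=12: L0/L1/L2 = -/C/- → run C
t=13: L0/L1/L2 = -/C/- → run C
t=14: (idle)
t=15: (idle)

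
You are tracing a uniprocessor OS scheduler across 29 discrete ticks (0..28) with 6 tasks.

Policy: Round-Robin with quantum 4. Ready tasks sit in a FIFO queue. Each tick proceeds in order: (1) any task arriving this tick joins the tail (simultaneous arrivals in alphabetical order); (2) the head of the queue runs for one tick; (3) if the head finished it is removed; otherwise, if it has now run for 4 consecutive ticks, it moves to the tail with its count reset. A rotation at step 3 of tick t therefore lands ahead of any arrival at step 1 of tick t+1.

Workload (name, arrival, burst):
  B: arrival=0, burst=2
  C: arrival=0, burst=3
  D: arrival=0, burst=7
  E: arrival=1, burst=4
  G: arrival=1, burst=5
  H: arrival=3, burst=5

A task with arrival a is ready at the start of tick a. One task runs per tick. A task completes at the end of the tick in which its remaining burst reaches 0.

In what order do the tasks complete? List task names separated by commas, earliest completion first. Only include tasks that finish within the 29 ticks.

completion order = B, C, E, D, G, H

t=0: queue=[B,C,D] q_used=0 → run B
t=1: queue=[B,C,D,E,G] q_used=1 → run B
t=2: queue=[C,D,E,G] q_used=0 → run C
t=3: queue=[C,D,E,G,H] q_used=1 → run C
t=4: queue=[C,D,E,G,H] q_used=2 → run C
t=5: queue=[D,E,G,H] q_used=0 → run D
t=6: queue=[D,E,G,H] q_used=1 → run D
t=7: queue=[D,E,G,H] q_used=2 → run D
t=8: queue=[D,E,G,H] q_used=3 → run D
t=9: queue=[E,G,H,D] q_used=0 → run E
t=10: queue=[E,G,H,D] q_used=1 → run E
t=11: queue=[E,G,H,D] q_used=2 → run E
t=12: queue=[E,G,H,D] q_used=3 → run E
t=13: queue=[G,H,D] q_used=0 → run G
t=14: queue=[G,H,D] q_used=1 → run G
t=15: queue=[G,H,D] q_used=2 → run G
t=16: queue=[G,H,D] q_used=3 → run G
t=17: queue=[H,D,G] q_used=0 → run H
t=18: queue=[H,D,G] q_used=1 → run H
t=19: queue=[H,D,G] q_used=2 → run H
t=20: queue=[H,D,G] q_used=3 → run H
t=21: queue=[D,G,H] q_used=0 → run D
t=22: queue=[D,G,H] q_used=1 → run D
t=23: queue=[D,G,H] q_used=2 → run D
t=24: queue=[G,H] q_used=0 → run G
t=25: queue=[H] q_used=0 → run H
t=26: (idle)
t=27: (idle)
t=28: (idle)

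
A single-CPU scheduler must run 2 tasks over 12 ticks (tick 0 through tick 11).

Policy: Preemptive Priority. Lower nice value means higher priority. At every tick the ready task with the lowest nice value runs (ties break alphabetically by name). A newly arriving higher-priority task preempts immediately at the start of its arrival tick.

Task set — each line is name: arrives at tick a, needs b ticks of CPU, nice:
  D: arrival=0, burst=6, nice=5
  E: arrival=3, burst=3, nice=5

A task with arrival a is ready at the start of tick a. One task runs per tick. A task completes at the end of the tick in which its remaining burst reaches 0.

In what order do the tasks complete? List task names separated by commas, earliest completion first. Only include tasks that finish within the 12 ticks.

t=0: ready={D} → run D
t=1: ready={D} → run D
t=2: ready={D} → run D
t=3: ready={D,E} → run D
t=4: ready={D,E} → run D
t=5: ready={D,E} → run D
t=6: ready={E} → run E
t=7: ready={E} → run E
t=8: ready={E} → run E
t=9: (idle)
t=10: (idle)
t=11: (idle)

completion order = D, E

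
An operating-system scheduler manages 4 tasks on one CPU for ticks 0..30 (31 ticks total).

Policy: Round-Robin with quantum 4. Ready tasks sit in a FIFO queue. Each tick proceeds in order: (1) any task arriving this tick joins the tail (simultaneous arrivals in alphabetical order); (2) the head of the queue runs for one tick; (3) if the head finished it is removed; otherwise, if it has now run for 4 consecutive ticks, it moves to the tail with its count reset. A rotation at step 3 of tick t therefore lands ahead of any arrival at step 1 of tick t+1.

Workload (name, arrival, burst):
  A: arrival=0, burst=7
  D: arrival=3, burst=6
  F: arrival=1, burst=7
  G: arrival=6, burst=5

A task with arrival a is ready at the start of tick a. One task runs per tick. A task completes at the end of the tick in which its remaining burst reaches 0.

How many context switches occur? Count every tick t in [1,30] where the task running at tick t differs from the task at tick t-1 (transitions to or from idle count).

t=0: queue=[A] q_used=0 → run A
t=1: queue=[A,F] q_used=1 → run A
t=2: queue=[A,F] q_used=2 → run A
t=3: queue=[A,F,D] q_used=3 → run A
t=4: queue=[F,D,A] q_used=0 → run F
t=5: queue=[F,D,A] q_used=1 → run F
t=6: queue=[F,D,A,G] q_used=2 → run F
t=7: queue=[F,D,A,G] q_used=3 → run F
t=8: queue=[D,A,G,F] q_used=0 → run D
t=9: queue=[D,A,G,F] q_used=1 → run D
t=10: queue=[D,A,G,F] q_used=2 → run D
t=11: queue=[D,A,G,F] q_used=3 → run D
t=12: queue=[A,G,F,D] q_used=0 → run A
t=13: queue=[A,G,F,D] q_used=1 → run A
t=14: queue=[A,G,F,D] q_used=2 → run A
t=15: queue=[G,F,D] q_used=0 → run G
t=16: queue=[G,F,D] q_used=1 → run G
t=17: queue=[G,F,D] q_used=2 → run G
t=18: queue=[G,F,D] q_used=3 → run G
t=19: queue=[F,D,G] q_used=0 → run F
t=20: queue=[F,D,G] q_used=1 → run F
t=21: queue=[F,D,G] q_used=2 → run F
t=22: queue=[D,G] q_used=0 → run D
t=23: queue=[D,G] q_used=1 → run D
t=24: queue=[G] q_used=0 → run G
t=25: (idle)
t=26: (idle)
t=27: (idle)
t=28: (idle)
t=29: (idle)
t=30: (idle)

context switches = 8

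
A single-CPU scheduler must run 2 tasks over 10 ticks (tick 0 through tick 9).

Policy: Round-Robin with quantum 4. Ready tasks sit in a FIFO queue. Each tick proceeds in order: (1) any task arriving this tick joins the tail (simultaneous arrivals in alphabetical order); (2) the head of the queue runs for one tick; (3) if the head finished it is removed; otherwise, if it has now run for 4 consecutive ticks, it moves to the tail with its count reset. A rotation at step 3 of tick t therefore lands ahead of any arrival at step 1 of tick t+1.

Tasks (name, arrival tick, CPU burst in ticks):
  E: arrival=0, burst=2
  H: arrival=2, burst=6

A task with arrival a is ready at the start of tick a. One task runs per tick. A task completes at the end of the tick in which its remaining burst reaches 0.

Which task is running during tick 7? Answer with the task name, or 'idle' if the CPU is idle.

t=0: queue=[E] q_used=0 → run E
t=1: queue=[E] q_used=1 → run E
t=2: queue=[H] q_used=0 → run H
t=3: queue=[H] q_used=1 → run H
t=4: queue=[H] q_used=2 → run H
t=5: queue=[H] q_used=3 → run H
t=6: queue=[H] q_used=0 → run H
t=7: queue=[H] q_used=1 → run H
t=8: (idle)
t=9: (idle)

running at tick 7 = H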